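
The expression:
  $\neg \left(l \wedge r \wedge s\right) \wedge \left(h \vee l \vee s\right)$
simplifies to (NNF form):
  $\left(h \wedge \neg l\right) \vee \left(l \wedge \neg s\right) \vee \left(s \wedge \neg l\right) \vee \left(s \wedge \neg r\right)$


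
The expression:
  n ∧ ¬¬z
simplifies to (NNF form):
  n ∧ z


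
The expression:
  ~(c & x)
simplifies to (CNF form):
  ~c | ~x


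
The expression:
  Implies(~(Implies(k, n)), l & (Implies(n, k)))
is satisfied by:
  {n: True, l: True, k: False}
  {n: True, k: False, l: False}
  {l: True, k: False, n: False}
  {l: False, k: False, n: False}
  {n: True, l: True, k: True}
  {n: True, k: True, l: False}
  {l: True, k: True, n: False}


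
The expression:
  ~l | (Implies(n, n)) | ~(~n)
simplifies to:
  True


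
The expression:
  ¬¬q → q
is always true.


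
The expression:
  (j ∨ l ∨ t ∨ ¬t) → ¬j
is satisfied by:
  {j: False}


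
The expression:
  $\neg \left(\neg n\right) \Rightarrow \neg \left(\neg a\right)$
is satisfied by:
  {a: True, n: False}
  {n: False, a: False}
  {n: True, a: True}


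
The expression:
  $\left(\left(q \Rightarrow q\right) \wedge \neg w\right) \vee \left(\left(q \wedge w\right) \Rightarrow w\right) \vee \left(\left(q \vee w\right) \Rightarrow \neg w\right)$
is always true.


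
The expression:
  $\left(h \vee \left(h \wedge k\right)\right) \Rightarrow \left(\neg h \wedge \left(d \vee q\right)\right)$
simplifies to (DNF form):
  $\neg h$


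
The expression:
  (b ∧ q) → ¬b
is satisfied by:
  {q: False, b: False}
  {b: True, q: False}
  {q: True, b: False}


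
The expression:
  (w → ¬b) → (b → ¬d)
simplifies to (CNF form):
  w ∨ ¬b ∨ ¬d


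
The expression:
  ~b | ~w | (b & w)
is always true.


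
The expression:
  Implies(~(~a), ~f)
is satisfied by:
  {a: False, f: False}
  {f: True, a: False}
  {a: True, f: False}


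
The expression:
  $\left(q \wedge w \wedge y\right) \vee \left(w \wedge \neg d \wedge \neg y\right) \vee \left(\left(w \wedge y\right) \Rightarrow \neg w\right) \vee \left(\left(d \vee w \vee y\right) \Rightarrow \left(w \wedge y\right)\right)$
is always true.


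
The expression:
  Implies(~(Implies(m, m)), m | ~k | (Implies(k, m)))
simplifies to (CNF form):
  True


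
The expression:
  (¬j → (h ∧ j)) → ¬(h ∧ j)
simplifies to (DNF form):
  ¬h ∨ ¬j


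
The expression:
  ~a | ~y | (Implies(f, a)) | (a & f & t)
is always true.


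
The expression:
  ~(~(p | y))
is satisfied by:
  {y: True, p: True}
  {y: True, p: False}
  {p: True, y: False}


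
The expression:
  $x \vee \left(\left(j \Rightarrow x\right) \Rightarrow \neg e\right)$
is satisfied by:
  {x: True, j: True, e: False}
  {x: True, j: False, e: False}
  {j: True, x: False, e: False}
  {x: False, j: False, e: False}
  {x: True, e: True, j: True}
  {x: True, e: True, j: False}
  {e: True, j: True, x: False}


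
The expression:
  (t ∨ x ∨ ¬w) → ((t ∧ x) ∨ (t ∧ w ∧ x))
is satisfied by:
  {t: True, w: True, x: True}
  {t: True, x: True, w: False}
  {w: True, x: False, t: False}


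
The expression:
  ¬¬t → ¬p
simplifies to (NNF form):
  ¬p ∨ ¬t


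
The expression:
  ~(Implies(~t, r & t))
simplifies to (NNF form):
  ~t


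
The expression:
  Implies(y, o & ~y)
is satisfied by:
  {y: False}


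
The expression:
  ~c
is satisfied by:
  {c: False}


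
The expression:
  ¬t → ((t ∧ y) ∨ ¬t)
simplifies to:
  True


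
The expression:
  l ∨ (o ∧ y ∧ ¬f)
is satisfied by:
  {o: True, l: True, y: True, f: False}
  {o: True, l: True, y: False, f: False}
  {l: True, y: True, f: False, o: False}
  {l: True, y: False, f: False, o: False}
  {o: True, l: True, f: True, y: True}
  {o: True, l: True, f: True, y: False}
  {l: True, f: True, y: True, o: False}
  {l: True, f: True, y: False, o: False}
  {o: True, f: False, y: True, l: False}


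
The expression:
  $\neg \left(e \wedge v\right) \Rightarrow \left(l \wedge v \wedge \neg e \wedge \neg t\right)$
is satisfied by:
  {l: True, e: True, v: True, t: False}
  {e: True, v: True, t: False, l: False}
  {l: True, e: True, t: True, v: True}
  {e: True, t: True, v: True, l: False}
  {l: True, v: True, t: False, e: False}


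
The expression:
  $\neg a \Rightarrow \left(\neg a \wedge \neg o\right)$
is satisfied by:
  {a: True, o: False}
  {o: False, a: False}
  {o: True, a: True}


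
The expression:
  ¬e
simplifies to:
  ¬e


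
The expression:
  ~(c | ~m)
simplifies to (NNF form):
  m & ~c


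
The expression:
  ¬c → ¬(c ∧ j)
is always true.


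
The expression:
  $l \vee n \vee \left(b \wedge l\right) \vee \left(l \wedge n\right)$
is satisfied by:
  {n: True, l: True}
  {n: True, l: False}
  {l: True, n: False}


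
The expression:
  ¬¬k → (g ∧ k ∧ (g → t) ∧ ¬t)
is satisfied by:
  {k: False}


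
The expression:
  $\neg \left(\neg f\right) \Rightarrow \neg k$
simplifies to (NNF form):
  $\neg f \vee \neg k$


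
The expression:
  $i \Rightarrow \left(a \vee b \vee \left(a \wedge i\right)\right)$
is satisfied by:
  {a: True, b: True, i: False}
  {a: True, i: False, b: False}
  {b: True, i: False, a: False}
  {b: False, i: False, a: False}
  {a: True, b: True, i: True}
  {a: True, i: True, b: False}
  {b: True, i: True, a: False}


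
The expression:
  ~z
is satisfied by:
  {z: False}


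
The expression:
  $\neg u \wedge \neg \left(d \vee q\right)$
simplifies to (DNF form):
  $\neg d \wedge \neg q \wedge \neg u$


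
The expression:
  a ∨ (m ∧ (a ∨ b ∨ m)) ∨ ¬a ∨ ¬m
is always true.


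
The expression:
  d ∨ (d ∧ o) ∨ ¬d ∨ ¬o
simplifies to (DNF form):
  True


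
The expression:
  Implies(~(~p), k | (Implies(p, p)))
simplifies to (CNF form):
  True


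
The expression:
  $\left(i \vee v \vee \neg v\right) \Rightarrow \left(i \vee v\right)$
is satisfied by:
  {i: True, v: True}
  {i: True, v: False}
  {v: True, i: False}


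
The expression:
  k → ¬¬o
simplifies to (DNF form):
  o ∨ ¬k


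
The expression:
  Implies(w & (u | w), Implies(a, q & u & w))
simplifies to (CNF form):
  (q | ~a | ~w) & (u | ~a | ~w)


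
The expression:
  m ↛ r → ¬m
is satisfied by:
  {r: True, m: False}
  {m: False, r: False}
  {m: True, r: True}


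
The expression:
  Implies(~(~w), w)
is always true.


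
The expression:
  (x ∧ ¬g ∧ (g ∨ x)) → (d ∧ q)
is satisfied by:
  {q: True, g: True, d: True, x: False}
  {q: True, g: True, d: False, x: False}
  {g: True, d: True, q: False, x: False}
  {g: True, q: False, d: False, x: False}
  {q: True, d: True, g: False, x: False}
  {q: True, d: False, g: False, x: False}
  {d: True, q: False, g: False, x: False}
  {d: False, q: False, g: False, x: False}
  {x: True, q: True, g: True, d: True}
  {x: True, q: True, g: True, d: False}
  {x: True, g: True, d: True, q: False}
  {x: True, g: True, d: False, q: False}
  {x: True, q: True, d: True, g: False}


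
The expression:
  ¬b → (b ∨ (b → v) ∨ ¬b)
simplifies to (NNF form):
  True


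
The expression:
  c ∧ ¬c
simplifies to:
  False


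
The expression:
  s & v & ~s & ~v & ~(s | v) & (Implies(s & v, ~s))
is never true.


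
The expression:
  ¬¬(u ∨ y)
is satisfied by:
  {y: True, u: True}
  {y: True, u: False}
  {u: True, y: False}


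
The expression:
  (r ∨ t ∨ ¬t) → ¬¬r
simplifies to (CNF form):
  r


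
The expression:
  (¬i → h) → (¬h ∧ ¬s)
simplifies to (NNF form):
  ¬h ∧ (¬i ∨ ¬s)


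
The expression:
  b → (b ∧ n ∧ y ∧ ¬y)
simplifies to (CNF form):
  ¬b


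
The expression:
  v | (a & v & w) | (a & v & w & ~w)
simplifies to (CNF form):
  v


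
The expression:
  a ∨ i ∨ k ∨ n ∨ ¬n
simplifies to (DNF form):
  True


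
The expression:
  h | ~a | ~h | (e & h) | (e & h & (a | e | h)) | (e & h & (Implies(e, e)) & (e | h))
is always true.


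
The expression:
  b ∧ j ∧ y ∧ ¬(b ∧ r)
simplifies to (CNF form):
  b ∧ j ∧ y ∧ ¬r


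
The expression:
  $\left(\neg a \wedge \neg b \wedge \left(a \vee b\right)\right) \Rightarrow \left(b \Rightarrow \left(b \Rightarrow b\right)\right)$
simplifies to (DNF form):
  $\text{True}$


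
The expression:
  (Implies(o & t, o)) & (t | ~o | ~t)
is always true.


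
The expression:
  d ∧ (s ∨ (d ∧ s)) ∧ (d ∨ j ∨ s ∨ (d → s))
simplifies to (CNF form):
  d ∧ s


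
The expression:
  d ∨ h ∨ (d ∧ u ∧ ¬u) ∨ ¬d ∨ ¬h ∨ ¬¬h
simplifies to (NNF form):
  True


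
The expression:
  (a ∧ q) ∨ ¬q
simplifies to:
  a ∨ ¬q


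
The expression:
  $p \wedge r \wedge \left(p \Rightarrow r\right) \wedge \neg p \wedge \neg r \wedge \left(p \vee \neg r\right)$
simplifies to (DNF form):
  $\text{False}$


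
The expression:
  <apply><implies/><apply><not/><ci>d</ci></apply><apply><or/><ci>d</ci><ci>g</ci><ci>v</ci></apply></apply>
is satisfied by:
  {d: True, v: True, g: True}
  {d: True, v: True, g: False}
  {d: True, g: True, v: False}
  {d: True, g: False, v: False}
  {v: True, g: True, d: False}
  {v: True, g: False, d: False}
  {g: True, v: False, d: False}


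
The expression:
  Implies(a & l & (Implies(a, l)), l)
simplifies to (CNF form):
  True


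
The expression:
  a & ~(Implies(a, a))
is never true.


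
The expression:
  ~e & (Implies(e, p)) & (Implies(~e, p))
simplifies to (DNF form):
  p & ~e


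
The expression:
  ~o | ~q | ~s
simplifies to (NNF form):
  ~o | ~q | ~s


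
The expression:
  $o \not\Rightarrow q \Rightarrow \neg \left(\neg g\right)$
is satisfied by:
  {q: True, g: True, o: False}
  {q: True, o: False, g: False}
  {g: True, o: False, q: False}
  {g: False, o: False, q: False}
  {q: True, g: True, o: True}
  {q: True, o: True, g: False}
  {g: True, o: True, q: False}


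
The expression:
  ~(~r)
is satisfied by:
  {r: True}


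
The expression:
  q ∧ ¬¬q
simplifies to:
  q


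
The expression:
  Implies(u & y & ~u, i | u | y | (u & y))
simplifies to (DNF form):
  True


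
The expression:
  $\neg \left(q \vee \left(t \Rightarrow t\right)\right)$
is never true.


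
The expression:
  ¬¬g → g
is always true.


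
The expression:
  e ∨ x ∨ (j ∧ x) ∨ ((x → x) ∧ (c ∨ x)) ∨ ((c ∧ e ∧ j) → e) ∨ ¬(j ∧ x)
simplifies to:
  True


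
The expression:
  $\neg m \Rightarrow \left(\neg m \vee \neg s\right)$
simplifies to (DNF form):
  $\text{True}$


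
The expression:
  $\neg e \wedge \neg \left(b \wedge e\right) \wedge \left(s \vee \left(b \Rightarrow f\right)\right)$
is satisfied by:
  {s: True, f: True, e: False, b: False}
  {s: True, e: False, f: False, b: False}
  {f: True, s: False, e: False, b: False}
  {s: False, e: False, f: False, b: False}
  {b: True, s: True, f: True, e: False}
  {b: True, s: True, e: False, f: False}
  {b: True, f: True, s: False, e: False}


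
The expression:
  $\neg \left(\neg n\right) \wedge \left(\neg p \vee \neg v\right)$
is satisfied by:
  {n: True, p: False, v: False}
  {v: True, n: True, p: False}
  {p: True, n: True, v: False}


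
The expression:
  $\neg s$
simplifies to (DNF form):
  $\neg s$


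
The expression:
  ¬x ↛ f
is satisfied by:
  {f: True, x: False}
  {x: False, f: False}
  {x: True, f: True}


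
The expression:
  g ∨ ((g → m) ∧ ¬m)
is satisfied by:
  {g: True, m: False}
  {m: False, g: False}
  {m: True, g: True}


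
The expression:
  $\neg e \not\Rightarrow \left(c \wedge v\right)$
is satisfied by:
  {e: False, v: False, c: False}
  {c: True, e: False, v: False}
  {v: True, e: False, c: False}


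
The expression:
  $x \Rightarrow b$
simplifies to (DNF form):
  $b \vee \neg x$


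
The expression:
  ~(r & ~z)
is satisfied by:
  {z: True, r: False}
  {r: False, z: False}
  {r: True, z: True}


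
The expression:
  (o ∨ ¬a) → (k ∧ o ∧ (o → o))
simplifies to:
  (a ∧ ¬o) ∨ (k ∧ o)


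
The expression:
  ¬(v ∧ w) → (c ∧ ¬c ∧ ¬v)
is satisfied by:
  {w: True, v: True}


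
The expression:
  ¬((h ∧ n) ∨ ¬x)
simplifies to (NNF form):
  x ∧ (¬h ∨ ¬n)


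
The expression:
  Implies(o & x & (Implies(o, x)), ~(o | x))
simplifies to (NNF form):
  ~o | ~x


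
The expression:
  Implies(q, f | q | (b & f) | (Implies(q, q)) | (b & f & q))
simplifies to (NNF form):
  True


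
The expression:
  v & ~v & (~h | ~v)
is never true.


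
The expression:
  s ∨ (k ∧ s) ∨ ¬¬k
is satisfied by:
  {k: True, s: True}
  {k: True, s: False}
  {s: True, k: False}


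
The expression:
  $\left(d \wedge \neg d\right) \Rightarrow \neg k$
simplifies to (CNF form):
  $\text{True}$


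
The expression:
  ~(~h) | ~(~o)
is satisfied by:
  {o: True, h: True}
  {o: True, h: False}
  {h: True, o: False}


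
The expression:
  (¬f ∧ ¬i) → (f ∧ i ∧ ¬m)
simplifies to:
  f ∨ i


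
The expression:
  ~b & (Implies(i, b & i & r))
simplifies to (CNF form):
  ~b & ~i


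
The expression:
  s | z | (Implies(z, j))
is always true.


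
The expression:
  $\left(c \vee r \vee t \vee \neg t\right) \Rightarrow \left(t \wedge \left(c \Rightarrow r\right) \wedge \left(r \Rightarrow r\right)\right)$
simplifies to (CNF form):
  $t \wedge \left(r \vee \neg c\right)$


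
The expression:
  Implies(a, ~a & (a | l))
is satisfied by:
  {a: False}


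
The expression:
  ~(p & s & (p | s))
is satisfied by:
  {s: False, p: False}
  {p: True, s: False}
  {s: True, p: False}


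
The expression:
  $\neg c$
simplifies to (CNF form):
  $\neg c$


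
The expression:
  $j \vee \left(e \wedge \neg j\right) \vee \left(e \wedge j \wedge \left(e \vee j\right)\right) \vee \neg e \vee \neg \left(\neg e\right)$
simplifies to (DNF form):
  $\text{True}$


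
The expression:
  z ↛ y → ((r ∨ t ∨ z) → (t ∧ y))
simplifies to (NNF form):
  y ∨ ¬z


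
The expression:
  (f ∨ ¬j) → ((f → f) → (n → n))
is always true.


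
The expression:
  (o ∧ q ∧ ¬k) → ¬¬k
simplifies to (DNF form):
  k ∨ ¬o ∨ ¬q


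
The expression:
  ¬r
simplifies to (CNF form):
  ¬r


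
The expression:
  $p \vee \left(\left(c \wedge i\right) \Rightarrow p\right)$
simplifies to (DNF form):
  $p \vee \neg c \vee \neg i$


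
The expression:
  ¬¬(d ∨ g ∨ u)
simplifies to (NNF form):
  d ∨ g ∨ u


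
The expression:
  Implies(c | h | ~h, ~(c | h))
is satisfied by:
  {h: False, c: False}


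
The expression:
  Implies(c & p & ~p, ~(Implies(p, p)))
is always true.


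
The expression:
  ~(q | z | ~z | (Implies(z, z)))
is never true.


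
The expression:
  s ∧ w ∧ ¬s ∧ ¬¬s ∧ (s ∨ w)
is never true.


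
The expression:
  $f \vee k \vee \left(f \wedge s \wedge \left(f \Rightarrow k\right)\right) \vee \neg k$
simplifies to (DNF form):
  $\text{True}$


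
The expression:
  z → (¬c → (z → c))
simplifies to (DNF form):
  c ∨ ¬z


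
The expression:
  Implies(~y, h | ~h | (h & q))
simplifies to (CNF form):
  True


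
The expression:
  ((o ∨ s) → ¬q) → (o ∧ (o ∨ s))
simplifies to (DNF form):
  o ∨ (q ∧ s)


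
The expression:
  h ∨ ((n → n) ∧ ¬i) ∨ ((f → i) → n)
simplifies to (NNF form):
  h ∨ n ∨ ¬i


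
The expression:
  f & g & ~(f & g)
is never true.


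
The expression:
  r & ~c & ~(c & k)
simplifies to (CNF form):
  r & ~c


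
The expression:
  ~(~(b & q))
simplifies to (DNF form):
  b & q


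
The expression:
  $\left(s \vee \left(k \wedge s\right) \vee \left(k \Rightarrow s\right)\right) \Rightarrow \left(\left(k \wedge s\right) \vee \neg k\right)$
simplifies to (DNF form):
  $\text{True}$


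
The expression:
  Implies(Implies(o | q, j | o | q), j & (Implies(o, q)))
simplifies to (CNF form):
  j & (q | ~o)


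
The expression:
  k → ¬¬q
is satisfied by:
  {q: True, k: False}
  {k: False, q: False}
  {k: True, q: True}


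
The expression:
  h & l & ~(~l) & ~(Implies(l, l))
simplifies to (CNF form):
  False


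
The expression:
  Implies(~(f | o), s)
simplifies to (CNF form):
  f | o | s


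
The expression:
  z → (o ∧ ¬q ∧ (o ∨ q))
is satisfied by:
  {o: True, z: False, q: False}
  {o: False, z: False, q: False}
  {q: True, o: True, z: False}
  {q: True, o: False, z: False}
  {z: True, o: True, q: False}


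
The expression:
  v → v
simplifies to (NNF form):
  True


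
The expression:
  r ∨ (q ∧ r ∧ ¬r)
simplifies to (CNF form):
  r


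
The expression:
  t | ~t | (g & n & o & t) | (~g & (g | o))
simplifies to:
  True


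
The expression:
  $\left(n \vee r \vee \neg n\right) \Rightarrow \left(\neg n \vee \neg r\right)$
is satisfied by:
  {n: False, r: False}
  {r: True, n: False}
  {n: True, r: False}


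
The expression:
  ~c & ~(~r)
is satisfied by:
  {r: True, c: False}


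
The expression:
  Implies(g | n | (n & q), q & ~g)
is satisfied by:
  {q: True, g: False, n: False}
  {g: False, n: False, q: False}
  {n: True, q: True, g: False}


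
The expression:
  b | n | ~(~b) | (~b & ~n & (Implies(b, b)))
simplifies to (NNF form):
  True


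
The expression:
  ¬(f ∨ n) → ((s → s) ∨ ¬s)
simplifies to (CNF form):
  True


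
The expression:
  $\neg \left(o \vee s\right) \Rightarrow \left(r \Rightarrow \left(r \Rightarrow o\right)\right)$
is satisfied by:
  {o: True, s: True, r: False}
  {o: True, s: False, r: False}
  {s: True, o: False, r: False}
  {o: False, s: False, r: False}
  {r: True, o: True, s: True}
  {r: True, o: True, s: False}
  {r: True, s: True, o: False}


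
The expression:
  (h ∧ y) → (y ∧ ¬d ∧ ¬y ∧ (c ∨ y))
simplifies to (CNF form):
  ¬h ∨ ¬y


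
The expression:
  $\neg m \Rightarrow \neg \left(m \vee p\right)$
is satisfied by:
  {m: True, p: False}
  {p: False, m: False}
  {p: True, m: True}


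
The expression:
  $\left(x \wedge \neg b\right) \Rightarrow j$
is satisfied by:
  {b: True, j: True, x: False}
  {b: True, j: False, x: False}
  {j: True, b: False, x: False}
  {b: False, j: False, x: False}
  {b: True, x: True, j: True}
  {b: True, x: True, j: False}
  {x: True, j: True, b: False}


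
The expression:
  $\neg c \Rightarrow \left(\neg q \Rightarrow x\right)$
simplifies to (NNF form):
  $c \vee q \vee x$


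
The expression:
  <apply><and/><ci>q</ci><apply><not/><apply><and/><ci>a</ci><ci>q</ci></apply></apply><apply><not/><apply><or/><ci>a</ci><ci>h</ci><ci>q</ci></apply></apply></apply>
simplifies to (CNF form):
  <false/>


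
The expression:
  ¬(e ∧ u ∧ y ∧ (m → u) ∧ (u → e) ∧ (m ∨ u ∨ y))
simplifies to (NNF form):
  ¬e ∨ ¬u ∨ ¬y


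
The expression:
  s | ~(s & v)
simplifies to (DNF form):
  True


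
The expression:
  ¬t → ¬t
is always true.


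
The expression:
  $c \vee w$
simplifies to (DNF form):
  $c \vee w$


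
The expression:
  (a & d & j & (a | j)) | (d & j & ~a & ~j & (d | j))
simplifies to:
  a & d & j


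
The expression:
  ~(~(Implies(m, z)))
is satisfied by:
  {z: True, m: False}
  {m: False, z: False}
  {m: True, z: True}


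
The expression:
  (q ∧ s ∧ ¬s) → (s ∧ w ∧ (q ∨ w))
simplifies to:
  True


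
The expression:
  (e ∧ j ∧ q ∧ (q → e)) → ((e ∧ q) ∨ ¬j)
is always true.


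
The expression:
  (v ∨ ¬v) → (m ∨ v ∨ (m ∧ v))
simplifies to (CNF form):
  m ∨ v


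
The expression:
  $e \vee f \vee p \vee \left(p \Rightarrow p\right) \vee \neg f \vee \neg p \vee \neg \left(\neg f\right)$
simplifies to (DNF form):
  $\text{True}$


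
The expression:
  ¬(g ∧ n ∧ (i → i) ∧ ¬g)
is always true.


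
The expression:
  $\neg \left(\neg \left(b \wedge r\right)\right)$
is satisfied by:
  {r: True, b: True}


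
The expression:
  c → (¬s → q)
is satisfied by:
  {s: True, q: True, c: False}
  {s: True, c: False, q: False}
  {q: True, c: False, s: False}
  {q: False, c: False, s: False}
  {s: True, q: True, c: True}
  {s: True, c: True, q: False}
  {q: True, c: True, s: False}


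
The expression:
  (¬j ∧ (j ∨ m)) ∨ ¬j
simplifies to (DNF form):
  ¬j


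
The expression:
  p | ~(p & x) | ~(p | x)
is always true.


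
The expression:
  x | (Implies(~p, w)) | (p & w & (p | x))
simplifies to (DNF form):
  p | w | x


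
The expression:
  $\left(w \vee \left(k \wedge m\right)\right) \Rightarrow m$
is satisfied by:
  {m: True, w: False}
  {w: False, m: False}
  {w: True, m: True}


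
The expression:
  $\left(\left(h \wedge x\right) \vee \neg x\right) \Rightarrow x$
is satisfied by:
  {x: True}


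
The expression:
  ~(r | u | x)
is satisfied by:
  {x: False, u: False, r: False}


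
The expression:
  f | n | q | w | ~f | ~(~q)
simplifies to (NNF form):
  True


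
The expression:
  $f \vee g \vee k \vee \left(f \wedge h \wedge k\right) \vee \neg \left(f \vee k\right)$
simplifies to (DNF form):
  $\text{True}$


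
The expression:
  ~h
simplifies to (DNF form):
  ~h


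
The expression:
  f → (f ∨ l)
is always true.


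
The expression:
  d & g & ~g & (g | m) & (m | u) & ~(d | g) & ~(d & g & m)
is never true.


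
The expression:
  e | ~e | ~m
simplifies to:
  True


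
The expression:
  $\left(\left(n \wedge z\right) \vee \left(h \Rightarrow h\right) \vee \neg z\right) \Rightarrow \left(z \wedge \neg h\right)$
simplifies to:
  $z \wedge \neg h$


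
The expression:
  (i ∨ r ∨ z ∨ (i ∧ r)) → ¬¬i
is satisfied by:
  {i: True, z: False, r: False}
  {i: True, r: True, z: False}
  {i: True, z: True, r: False}
  {i: True, r: True, z: True}
  {r: False, z: False, i: False}


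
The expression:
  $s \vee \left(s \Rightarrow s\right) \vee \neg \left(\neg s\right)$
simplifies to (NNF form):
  $\text{True}$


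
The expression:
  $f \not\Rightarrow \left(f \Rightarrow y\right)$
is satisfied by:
  {f: True, y: False}


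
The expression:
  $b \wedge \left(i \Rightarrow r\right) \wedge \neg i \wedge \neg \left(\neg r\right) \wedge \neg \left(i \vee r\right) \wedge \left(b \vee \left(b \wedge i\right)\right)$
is never true.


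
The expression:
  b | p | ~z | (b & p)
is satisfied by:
  {b: True, p: True, z: False}
  {b: True, p: False, z: False}
  {p: True, b: False, z: False}
  {b: False, p: False, z: False}
  {b: True, z: True, p: True}
  {b: True, z: True, p: False}
  {z: True, p: True, b: False}


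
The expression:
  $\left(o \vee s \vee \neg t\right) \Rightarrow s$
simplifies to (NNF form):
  $s \vee \left(t \wedge \neg o\right)$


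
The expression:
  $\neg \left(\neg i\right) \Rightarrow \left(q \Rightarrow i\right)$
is always true.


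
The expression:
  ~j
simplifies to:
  ~j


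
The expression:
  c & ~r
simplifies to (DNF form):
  c & ~r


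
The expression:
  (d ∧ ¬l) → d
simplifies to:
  True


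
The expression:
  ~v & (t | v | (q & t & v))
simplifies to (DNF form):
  t & ~v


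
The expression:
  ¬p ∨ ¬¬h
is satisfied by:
  {h: True, p: False}
  {p: False, h: False}
  {p: True, h: True}


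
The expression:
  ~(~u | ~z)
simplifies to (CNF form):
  u & z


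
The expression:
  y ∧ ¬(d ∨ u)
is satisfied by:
  {y: True, u: False, d: False}


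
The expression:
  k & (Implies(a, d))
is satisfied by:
  {d: True, k: True, a: False}
  {k: True, a: False, d: False}
  {a: True, d: True, k: True}


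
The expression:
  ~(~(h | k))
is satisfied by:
  {k: True, h: True}
  {k: True, h: False}
  {h: True, k: False}


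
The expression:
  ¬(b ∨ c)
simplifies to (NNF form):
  ¬b ∧ ¬c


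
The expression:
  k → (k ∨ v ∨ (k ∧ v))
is always true.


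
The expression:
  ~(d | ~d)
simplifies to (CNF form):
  False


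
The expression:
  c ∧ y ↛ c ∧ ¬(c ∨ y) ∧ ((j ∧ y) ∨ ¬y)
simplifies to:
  False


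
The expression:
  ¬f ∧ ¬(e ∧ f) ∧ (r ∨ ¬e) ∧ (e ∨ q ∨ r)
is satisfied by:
  {r: True, q: True, f: False, e: False}
  {r: True, q: False, f: False, e: False}
  {r: True, e: True, q: True, f: False}
  {r: True, e: True, q: False, f: False}
  {q: True, e: False, f: False, r: False}


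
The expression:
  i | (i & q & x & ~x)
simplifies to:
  i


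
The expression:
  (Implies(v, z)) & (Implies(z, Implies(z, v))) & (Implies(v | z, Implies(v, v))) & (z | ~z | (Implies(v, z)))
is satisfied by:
  {z: False, v: False}
  {v: True, z: True}


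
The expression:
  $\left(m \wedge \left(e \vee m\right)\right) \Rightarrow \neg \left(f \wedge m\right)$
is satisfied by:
  {m: False, f: False}
  {f: True, m: False}
  {m: True, f: False}


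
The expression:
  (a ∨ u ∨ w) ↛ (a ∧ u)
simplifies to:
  (a ∧ ¬u) ∨ (u ∧ ¬a) ∨ (w ∧ ¬a)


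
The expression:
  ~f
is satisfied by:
  {f: False}


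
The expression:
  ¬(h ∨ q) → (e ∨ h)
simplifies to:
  e ∨ h ∨ q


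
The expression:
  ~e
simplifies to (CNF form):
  ~e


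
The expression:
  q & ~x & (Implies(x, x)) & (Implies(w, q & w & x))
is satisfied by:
  {q: True, x: False, w: False}


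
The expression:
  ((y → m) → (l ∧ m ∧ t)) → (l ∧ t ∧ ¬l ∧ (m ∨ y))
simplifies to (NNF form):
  (m ∧ ¬l) ∨ (m ∧ ¬t) ∨ (¬m ∧ ¬y)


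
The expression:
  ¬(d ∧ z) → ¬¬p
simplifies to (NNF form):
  p ∨ (d ∧ z)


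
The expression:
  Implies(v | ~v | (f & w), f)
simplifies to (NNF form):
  f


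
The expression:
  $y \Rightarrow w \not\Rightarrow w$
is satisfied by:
  {y: False}


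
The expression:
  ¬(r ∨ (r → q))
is never true.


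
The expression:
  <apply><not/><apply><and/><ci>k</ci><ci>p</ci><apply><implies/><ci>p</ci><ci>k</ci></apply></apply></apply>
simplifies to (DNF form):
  <apply><or/><apply><not/><ci>k</ci></apply><apply><not/><ci>p</ci></apply></apply>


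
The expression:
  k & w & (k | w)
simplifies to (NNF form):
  k & w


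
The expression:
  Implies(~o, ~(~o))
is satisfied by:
  {o: True}


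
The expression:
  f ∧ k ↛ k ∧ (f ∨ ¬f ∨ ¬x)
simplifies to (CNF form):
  False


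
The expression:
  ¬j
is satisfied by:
  {j: False}


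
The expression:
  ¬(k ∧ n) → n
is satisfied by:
  {n: True}


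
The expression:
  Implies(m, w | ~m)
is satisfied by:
  {w: True, m: False}
  {m: False, w: False}
  {m: True, w: True}


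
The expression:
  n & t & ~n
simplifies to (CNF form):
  False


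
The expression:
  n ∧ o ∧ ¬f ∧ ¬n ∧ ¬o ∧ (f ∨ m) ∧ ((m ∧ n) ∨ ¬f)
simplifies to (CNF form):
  False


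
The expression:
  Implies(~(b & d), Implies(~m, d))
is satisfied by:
  {d: True, m: True}
  {d: True, m: False}
  {m: True, d: False}


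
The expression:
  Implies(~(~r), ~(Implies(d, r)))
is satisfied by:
  {r: False}


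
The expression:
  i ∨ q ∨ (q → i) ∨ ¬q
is always true.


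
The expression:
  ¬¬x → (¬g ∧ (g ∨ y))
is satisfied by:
  {y: True, g: False, x: False}
  {g: False, x: False, y: False}
  {y: True, g: True, x: False}
  {g: True, y: False, x: False}
  {x: True, y: True, g: False}


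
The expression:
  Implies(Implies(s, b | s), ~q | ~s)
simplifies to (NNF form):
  ~q | ~s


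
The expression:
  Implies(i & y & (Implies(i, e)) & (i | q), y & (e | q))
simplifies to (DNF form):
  True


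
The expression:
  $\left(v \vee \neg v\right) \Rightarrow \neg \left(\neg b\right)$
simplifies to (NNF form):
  $b$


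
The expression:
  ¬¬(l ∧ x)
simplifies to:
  l ∧ x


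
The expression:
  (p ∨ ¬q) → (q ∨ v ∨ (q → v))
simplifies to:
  True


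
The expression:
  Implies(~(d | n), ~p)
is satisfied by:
  {n: True, d: True, p: False}
  {n: True, p: False, d: False}
  {d: True, p: False, n: False}
  {d: False, p: False, n: False}
  {n: True, d: True, p: True}
  {n: True, p: True, d: False}
  {d: True, p: True, n: False}


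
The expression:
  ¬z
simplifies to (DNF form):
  ¬z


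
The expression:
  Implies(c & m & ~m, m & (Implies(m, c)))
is always true.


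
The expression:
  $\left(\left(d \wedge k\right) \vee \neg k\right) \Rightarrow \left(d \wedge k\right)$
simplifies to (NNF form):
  $k$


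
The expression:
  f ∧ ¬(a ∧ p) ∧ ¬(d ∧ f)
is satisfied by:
  {f: True, d: False, p: False, a: False}
  {a: True, f: True, d: False, p: False}
  {p: True, f: True, d: False, a: False}


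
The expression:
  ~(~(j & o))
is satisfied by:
  {j: True, o: True}


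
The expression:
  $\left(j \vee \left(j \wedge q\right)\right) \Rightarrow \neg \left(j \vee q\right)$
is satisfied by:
  {j: False}


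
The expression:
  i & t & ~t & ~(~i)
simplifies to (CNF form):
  False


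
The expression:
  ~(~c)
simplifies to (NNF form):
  c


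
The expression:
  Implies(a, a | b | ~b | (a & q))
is always true.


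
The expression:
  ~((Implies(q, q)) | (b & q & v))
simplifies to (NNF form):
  False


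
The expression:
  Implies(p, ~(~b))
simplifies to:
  b | ~p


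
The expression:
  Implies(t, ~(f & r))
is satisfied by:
  {t: False, r: False, f: False}
  {f: True, t: False, r: False}
  {r: True, t: False, f: False}
  {f: True, r: True, t: False}
  {t: True, f: False, r: False}
  {f: True, t: True, r: False}
  {r: True, t: True, f: False}


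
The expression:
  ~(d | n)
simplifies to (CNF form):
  ~d & ~n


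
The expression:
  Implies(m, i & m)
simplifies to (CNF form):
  i | ~m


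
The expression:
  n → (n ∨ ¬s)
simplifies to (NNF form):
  True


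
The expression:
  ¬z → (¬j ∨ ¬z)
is always true.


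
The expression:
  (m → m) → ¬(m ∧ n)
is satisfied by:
  {m: False, n: False}
  {n: True, m: False}
  {m: True, n: False}


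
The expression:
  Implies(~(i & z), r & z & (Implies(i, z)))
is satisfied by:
  {z: True, r: True, i: True}
  {z: True, r: True, i: False}
  {z: True, i: True, r: False}


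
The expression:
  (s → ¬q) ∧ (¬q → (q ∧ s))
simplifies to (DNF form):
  q ∧ ¬s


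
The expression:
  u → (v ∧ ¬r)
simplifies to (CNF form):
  (v ∨ ¬u) ∧ (¬r ∨ ¬u)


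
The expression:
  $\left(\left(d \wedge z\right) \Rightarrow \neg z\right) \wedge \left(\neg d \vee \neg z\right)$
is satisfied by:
  {z: False, d: False}
  {d: True, z: False}
  {z: True, d: False}


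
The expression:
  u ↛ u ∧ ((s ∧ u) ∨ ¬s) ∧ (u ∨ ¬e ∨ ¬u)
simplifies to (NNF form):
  False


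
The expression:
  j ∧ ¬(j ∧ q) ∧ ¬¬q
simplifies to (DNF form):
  False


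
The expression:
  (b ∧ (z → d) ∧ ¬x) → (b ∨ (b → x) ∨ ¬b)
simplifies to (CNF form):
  True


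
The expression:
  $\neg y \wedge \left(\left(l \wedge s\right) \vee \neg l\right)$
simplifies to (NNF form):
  $\neg y \wedge \left(s \vee \neg l\right)$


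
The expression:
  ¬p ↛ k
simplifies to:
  k ∨ ¬p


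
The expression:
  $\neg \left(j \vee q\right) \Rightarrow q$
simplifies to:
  $j \vee q$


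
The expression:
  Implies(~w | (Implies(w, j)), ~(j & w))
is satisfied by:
  {w: False, j: False}
  {j: True, w: False}
  {w: True, j: False}


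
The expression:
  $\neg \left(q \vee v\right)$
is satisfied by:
  {q: False, v: False}


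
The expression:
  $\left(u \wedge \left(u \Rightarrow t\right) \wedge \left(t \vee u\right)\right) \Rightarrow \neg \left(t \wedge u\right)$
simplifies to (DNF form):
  $\neg t \vee \neg u$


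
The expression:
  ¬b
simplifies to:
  ¬b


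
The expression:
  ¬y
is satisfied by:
  {y: False}


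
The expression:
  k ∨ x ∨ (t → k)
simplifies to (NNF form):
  k ∨ x ∨ ¬t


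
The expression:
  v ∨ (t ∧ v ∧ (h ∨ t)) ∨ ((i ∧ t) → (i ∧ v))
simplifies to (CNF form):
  v ∨ ¬i ∨ ¬t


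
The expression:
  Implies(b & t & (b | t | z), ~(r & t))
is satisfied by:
  {t: False, b: False, r: False}
  {r: True, t: False, b: False}
  {b: True, t: False, r: False}
  {r: True, b: True, t: False}
  {t: True, r: False, b: False}
  {r: True, t: True, b: False}
  {b: True, t: True, r: False}


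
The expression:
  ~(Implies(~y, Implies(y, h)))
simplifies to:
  False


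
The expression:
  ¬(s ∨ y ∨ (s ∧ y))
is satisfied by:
  {y: False, s: False}


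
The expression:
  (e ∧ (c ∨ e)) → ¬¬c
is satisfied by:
  {c: True, e: False}
  {e: False, c: False}
  {e: True, c: True}


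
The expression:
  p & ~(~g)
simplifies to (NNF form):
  g & p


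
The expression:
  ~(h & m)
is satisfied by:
  {h: False, m: False}
  {m: True, h: False}
  {h: True, m: False}


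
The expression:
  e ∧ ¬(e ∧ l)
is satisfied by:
  {e: True, l: False}


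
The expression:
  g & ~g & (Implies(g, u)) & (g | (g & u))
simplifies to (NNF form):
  False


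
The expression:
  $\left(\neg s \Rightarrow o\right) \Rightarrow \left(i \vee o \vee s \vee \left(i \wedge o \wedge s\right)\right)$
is always true.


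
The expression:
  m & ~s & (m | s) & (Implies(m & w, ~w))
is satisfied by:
  {m: True, w: False, s: False}


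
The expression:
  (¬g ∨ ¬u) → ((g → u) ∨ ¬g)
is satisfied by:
  {u: True, g: False}
  {g: False, u: False}
  {g: True, u: True}


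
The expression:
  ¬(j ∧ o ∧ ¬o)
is always true.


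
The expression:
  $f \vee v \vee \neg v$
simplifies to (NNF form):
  $\text{True}$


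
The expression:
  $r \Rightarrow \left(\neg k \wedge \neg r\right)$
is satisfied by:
  {r: False}


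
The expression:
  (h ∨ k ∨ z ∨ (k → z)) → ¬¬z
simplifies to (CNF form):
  z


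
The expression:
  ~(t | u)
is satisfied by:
  {u: False, t: False}


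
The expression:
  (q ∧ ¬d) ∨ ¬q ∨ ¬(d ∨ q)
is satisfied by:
  {q: False, d: False}
  {d: True, q: False}
  {q: True, d: False}


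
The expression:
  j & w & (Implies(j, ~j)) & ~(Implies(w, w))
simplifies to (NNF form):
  False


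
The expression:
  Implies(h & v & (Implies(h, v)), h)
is always true.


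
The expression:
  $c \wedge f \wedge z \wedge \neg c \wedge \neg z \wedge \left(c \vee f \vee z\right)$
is never true.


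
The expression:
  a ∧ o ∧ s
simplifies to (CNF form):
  a ∧ o ∧ s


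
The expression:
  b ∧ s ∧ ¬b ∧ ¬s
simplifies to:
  False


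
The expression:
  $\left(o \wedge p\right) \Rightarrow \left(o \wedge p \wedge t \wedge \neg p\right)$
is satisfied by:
  {p: False, o: False}
  {o: True, p: False}
  {p: True, o: False}


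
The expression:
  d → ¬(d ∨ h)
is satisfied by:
  {d: False}


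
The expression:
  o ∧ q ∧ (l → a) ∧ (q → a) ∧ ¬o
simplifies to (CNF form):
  False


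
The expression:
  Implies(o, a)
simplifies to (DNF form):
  a | ~o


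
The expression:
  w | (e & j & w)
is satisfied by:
  {w: True}


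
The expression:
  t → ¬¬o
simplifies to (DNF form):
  o ∨ ¬t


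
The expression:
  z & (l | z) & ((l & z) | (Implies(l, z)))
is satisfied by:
  {z: True}


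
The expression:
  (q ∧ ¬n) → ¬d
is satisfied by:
  {n: True, q: False, d: False}
  {q: False, d: False, n: False}
  {n: True, d: True, q: False}
  {d: True, q: False, n: False}
  {n: True, q: True, d: False}
  {q: True, n: False, d: False}
  {n: True, d: True, q: True}


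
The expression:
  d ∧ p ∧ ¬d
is never true.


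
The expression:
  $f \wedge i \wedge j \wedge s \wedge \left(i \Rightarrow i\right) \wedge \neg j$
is never true.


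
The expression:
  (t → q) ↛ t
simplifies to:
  ¬t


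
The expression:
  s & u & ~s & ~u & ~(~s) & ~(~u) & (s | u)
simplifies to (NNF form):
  False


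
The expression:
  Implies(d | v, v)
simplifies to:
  v | ~d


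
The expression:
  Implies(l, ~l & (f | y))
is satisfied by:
  {l: False}


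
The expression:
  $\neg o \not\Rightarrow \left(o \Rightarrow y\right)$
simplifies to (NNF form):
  $\text{False}$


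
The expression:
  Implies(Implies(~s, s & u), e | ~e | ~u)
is always true.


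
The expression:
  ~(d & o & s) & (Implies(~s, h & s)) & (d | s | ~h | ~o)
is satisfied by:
  {s: True, o: False, d: False}
  {s: True, d: True, o: False}
  {s: True, o: True, d: False}


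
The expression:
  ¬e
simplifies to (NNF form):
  ¬e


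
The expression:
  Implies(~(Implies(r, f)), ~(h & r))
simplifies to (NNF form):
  f | ~h | ~r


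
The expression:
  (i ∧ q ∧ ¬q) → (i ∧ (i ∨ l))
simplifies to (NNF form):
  True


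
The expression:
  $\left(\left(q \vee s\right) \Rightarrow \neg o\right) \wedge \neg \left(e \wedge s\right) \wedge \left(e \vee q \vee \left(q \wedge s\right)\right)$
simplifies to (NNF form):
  $\left(e \vee q\right) \wedge \left(\neg e \vee \neg s\right) \wedge \left(\neg o \vee \neg q\right)$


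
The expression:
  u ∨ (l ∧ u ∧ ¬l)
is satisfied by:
  {u: True}


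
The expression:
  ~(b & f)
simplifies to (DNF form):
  ~b | ~f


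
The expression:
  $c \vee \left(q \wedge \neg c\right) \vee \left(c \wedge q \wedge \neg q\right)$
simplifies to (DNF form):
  $c \vee q$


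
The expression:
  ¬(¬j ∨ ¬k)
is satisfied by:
  {j: True, k: True}


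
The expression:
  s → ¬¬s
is always true.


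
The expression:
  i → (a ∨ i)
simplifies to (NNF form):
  True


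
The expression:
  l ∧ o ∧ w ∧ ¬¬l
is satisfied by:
  {w: True, o: True, l: True}


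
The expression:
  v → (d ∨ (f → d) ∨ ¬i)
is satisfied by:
  {d: True, v: False, i: False, f: False}
  {f: False, v: False, d: False, i: False}
  {f: True, d: True, v: False, i: False}
  {f: True, v: False, d: False, i: False}
  {i: True, d: True, f: False, v: False}
  {i: True, f: False, v: False, d: False}
  {i: True, f: True, d: True, v: False}
  {i: True, f: True, v: False, d: False}
  {d: True, v: True, i: False, f: False}
  {v: True, i: False, d: False, f: False}
  {f: True, v: True, d: True, i: False}
  {f: True, v: True, i: False, d: False}
  {d: True, v: True, i: True, f: False}
  {v: True, i: True, f: False, d: False}
  {f: True, v: True, i: True, d: True}


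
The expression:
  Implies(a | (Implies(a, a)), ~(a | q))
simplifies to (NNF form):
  ~a & ~q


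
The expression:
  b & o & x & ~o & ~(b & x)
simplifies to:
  False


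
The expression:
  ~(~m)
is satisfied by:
  {m: True}
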